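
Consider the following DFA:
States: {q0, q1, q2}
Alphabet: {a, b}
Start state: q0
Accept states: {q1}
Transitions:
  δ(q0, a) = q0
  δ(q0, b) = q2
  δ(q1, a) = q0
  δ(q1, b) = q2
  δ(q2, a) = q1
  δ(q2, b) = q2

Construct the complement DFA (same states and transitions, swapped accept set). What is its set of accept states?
Complement accept states = All states \ Original accept states
= {q0, q1, q2} \ {q1}
{q0, q2}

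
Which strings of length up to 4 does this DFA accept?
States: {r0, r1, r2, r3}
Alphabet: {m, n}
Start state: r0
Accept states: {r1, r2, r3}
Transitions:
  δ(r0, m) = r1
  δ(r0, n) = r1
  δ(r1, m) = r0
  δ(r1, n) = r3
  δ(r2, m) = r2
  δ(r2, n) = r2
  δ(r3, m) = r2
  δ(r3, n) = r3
m, n, mn, nn, mmm, mmn, mnm, mnn, nmm, nmn, nnm, nnn, mmmn, mmnn, mnmm, mnmn, mnnm, mnnn, nmmn, nmnn, nnmm, nnmn, nnnm, nnnn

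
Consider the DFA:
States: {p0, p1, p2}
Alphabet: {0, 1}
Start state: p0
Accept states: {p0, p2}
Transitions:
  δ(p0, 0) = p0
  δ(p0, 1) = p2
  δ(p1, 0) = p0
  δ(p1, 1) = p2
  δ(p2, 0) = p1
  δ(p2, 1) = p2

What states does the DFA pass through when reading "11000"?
read '1': p0 → p2
  read '1': p2 → p2
  read '0': p2 → p1
  read '0': p1 → p0
  read '0': p0 → p0
p0 -> p2 -> p2 -> p1 -> p0 -> p0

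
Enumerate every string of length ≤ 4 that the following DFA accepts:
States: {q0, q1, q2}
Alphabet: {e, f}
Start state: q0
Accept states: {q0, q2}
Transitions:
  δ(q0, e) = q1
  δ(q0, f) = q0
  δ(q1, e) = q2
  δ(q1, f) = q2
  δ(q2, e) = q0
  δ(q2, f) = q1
ε, f, ee, ef, ff, eee, efe, fee, fef, fff, eeef, eefe, eeff, efef, effe, efff, feee, fefe, ffee, ffef, ffff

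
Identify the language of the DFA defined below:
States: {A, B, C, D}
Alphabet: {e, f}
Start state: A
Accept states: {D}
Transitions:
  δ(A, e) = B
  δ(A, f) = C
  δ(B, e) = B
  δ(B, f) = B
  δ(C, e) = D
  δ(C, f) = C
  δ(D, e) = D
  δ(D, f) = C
Testing a few strings:
  'e' → reject
  'fffe' → accept
  'feef' → reject
  'ef' → reject
State roles: A=no input read; B=started with e (dead); C=started with f, last symbol f; D=started with f, last symbol e
All strings over {e,f} that start with f and end with e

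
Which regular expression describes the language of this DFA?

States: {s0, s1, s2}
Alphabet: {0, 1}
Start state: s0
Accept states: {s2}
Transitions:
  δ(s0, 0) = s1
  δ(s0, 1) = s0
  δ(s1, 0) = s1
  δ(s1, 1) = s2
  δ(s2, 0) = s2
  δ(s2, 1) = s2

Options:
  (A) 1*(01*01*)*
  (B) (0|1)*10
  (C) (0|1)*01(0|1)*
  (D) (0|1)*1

Check each option against the DFA on short strings; one disagreement eliminates an option:
  (A) 1*(01*01*)*: on ε the DFA stays in s0 and rejects (s0 ∉ Accept), but the regex matches it → eliminate
  (B) (0|1)*10: on '01' the DFA goes s0 → s1 → s2 and accepts (s2 ∈ Accept), but the regex does not match it → eliminate
  (C) (0|1)*01(0|1)*: agrees with the DFA on every string of length ≤ 6
  (D) (0|1)*1: on '1' the DFA goes s0 → s0 and rejects (s0 ∉ Accept), but the regex matches it → eliminate
Only (C) is consistent with the DFA.
(C) (0|1)*01(0|1)*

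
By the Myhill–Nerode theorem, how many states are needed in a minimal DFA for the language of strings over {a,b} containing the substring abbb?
By Myhill–Nerode, count the distinguishable equivalence classes: 5 classes — one per longest suffix of the input that is a prefix of 'abbb' (lengths 0 through 3), plus an absorbing 'already seen abbb' class.
5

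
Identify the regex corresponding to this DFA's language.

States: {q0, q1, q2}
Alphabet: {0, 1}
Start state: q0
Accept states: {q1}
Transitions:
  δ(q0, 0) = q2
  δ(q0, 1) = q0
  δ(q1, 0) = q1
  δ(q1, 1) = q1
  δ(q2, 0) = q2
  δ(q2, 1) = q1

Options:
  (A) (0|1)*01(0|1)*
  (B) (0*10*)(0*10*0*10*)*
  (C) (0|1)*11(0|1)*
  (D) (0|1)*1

Check each option against the DFA on short strings; one disagreement eliminates an option:
  (A) (0|1)*01(0|1)*: agrees with the DFA on every string of length ≤ 6
  (B) (0*10*)(0*10*0*10*)*: on '1' the DFA goes q0 → q0 and rejects (q0 ∉ Accept), but the regex matches it → eliminate
  (C) (0|1)*11(0|1)*: on '01' the DFA goes q0 → q2 → q1 and accepts (q1 ∈ Accept), but the regex does not match it → eliminate
  (D) (0|1)*1: on '1' the DFA goes q0 → q0 and rejects (q0 ∉ Accept), but the regex matches it → eliminate
Only (A) is consistent with the DFA.
(A) (0|1)*01(0|1)*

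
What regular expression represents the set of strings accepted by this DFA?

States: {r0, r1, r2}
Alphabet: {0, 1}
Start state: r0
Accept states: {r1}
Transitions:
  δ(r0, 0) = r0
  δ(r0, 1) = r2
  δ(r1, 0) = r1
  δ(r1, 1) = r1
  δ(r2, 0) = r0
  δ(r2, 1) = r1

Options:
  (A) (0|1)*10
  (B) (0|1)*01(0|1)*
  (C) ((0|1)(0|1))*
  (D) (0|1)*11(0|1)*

Check each option against the DFA on short strings; one disagreement eliminates an option:
  (A) (0|1)*10: on '10' the DFA goes r0 → r2 → r0 and rejects (r0 ∉ Accept), but the regex matches it → eliminate
  (B) (0|1)*01(0|1)*: on '01' the DFA goes r0 → r0 → r2 and rejects (r2 ∉ Accept), but the regex matches it → eliminate
  (C) ((0|1)(0|1))*: on ε the DFA stays in r0 and rejects (r0 ∉ Accept), but the regex matches it → eliminate
  (D) (0|1)*11(0|1)*: agrees with the DFA on every string of length ≤ 6
Only (D) is consistent with the DFA.
(D) (0|1)*11(0|1)*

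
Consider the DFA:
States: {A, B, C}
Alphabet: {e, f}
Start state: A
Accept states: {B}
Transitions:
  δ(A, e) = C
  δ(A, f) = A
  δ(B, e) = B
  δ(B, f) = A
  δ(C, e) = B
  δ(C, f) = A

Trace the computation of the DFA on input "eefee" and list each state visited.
read 'e': A → C
  read 'e': C → B
  read 'f': B → A
  read 'e': A → C
  read 'e': C → B
A -> C -> B -> A -> C -> B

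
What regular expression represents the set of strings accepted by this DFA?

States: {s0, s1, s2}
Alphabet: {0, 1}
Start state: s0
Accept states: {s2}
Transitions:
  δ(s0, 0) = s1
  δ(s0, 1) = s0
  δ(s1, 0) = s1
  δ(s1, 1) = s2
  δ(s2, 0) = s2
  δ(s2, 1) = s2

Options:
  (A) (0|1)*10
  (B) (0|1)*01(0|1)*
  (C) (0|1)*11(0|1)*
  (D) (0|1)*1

Check each option against the DFA on short strings; one disagreement eliminates an option:
  (A) (0|1)*10: on '01' the DFA goes s0 → s1 → s2 and accepts (s2 ∈ Accept), but the regex does not match it → eliminate
  (B) (0|1)*01(0|1)*: agrees with the DFA on every string of length ≤ 6
  (C) (0|1)*11(0|1)*: on '01' the DFA goes s0 → s1 → s2 and accepts (s2 ∈ Accept), but the regex does not match it → eliminate
  (D) (0|1)*1: on '1' the DFA goes s0 → s0 and rejects (s0 ∉ Accept), but the regex matches it → eliminate
Only (B) is consistent with the DFA.
(B) (0|1)*01(0|1)*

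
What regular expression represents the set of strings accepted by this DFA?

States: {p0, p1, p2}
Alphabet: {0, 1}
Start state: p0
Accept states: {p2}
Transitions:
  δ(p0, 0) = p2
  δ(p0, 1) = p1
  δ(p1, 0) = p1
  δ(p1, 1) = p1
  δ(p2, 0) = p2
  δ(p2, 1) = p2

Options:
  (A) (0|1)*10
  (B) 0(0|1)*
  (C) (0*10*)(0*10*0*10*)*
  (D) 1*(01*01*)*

Check each option against the DFA on short strings; one disagreement eliminates an option:
  (A) (0|1)*10: on '0' the DFA goes p0 → p2 and accepts (p2 ∈ Accept), but the regex does not match it → eliminate
  (B) 0(0|1)*: agrees with the DFA on every string of length ≤ 6
  (C) (0*10*)(0*10*0*10*)*: on '0' the DFA goes p0 → p2 and accepts (p2 ∈ Accept), but the regex does not match it → eliminate
  (D) 1*(01*01*)*: on ε the DFA stays in p0 and rejects (p0 ∉ Accept), but the regex matches it → eliminate
Only (B) is consistent with the DFA.
(B) 0(0|1)*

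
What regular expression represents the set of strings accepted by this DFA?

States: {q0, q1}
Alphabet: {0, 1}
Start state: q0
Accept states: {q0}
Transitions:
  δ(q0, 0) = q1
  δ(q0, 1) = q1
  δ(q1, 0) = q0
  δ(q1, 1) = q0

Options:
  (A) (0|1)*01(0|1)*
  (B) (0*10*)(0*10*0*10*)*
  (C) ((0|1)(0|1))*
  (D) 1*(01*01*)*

Check each option against the DFA on short strings; one disagreement eliminates an option:
  (A) (0|1)*01(0|1)*: on ε the DFA stays in q0 and accepts (q0 ∈ Accept), but the regex does not match it → eliminate
  (B) (0*10*)(0*10*0*10*)*: on ε the DFA stays in q0 and accepts (q0 ∈ Accept), but the regex does not match it → eliminate
  (C) ((0|1)(0|1))*: agrees with the DFA on every string of length ≤ 6
  (D) 1*(01*01*)*: on '1' the DFA goes q0 → q1 and rejects (q1 ∉ Accept), but the regex matches it → eliminate
Only (C) is consistent with the DFA.
(C) ((0|1)(0|1))*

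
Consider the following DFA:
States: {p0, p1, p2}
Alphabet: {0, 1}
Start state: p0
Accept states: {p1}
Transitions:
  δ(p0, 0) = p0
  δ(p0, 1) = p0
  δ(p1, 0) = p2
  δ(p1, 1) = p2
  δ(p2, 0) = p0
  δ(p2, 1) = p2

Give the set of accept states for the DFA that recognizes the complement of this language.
Complement accept states = All states \ Original accept states
= {p0, p1, p2} \ {p1}
{p0, p2}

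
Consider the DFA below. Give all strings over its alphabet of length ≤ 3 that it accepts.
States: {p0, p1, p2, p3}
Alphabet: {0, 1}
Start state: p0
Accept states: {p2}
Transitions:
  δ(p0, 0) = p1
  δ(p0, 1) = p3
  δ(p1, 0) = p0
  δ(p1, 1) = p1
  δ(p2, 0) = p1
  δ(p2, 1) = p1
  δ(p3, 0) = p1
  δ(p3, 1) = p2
11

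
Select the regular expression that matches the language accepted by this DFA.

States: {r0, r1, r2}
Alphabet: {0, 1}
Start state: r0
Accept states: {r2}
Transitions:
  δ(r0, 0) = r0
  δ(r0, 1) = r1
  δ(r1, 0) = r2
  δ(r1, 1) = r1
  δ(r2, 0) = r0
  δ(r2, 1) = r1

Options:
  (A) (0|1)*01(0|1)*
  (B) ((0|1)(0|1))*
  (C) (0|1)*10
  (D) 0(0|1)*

Check each option against the DFA on short strings; one disagreement eliminates an option:
  (A) (0|1)*01(0|1)*: on '01' the DFA goes r0 → r0 → r1 and rejects (r1 ∉ Accept), but the regex matches it → eliminate
  (B) ((0|1)(0|1))*: on ε the DFA stays in r0 and rejects (r0 ∉ Accept), but the regex matches it → eliminate
  (C) (0|1)*10: agrees with the DFA on every string of length ≤ 6
  (D) 0(0|1)*: on '0' the DFA goes r0 → r0 and rejects (r0 ∉ Accept), but the regex matches it → eliminate
Only (C) is consistent with the DFA.
(C) (0|1)*10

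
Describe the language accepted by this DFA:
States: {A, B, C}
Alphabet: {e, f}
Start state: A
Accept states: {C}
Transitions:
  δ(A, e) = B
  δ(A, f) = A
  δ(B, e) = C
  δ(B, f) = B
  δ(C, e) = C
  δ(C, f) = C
Testing a few strings:
  'ff' → reject
  'f' → reject
  'ffff' → reject
  'fee' → accept
State roles: A=zero e's seen; B=one e seen; C=≥ two e's seen
All strings over {e,f} containing at least two e's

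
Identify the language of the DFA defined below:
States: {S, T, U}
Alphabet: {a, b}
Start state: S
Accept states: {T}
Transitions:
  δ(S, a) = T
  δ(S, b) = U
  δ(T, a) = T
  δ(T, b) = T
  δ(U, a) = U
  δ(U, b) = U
Testing a few strings:
  'a' → accept
  'ba' → reject
  'bb' → reject
  'aaa' → accept
State roles: S=no input read; T=started with a; U=started with b (dead)
All strings over {a,b} starting with a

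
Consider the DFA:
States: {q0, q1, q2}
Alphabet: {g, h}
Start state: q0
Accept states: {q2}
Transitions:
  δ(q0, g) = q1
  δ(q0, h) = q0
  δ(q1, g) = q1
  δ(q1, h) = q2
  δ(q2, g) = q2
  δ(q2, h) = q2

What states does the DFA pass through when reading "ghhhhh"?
read 'g': q0 → q1
  read 'h': q1 → q2
  read 'h': q2 → q2
  read 'h': q2 → q2
  read 'h': q2 → q2
  read 'h': q2 → q2
q0 -> q1 -> q2 -> q2 -> q2 -> q2 -> q2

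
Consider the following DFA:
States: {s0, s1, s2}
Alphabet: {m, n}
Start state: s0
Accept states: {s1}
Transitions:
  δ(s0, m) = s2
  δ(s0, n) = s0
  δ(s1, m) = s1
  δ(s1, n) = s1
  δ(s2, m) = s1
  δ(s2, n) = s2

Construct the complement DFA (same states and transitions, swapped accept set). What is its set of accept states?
Complement accept states = All states \ Original accept states
= {s0, s1, s2} \ {s1}
{s0, s2}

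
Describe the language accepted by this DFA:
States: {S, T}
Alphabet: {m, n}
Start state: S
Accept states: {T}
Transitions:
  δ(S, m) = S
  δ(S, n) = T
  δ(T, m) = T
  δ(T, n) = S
Testing a few strings:
  'nmm' → accept
  'n' → accept
  'nm' → accept
  'nnn' → accept
State roles: S=even number of n's so far; T=odd number of n's so far
All strings over {m,n} with an odd number of n's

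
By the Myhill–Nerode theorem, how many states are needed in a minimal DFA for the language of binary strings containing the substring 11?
By Myhill–Nerode, count the distinguishable equivalence classes: three classes — no progress / one trailing 1 / 11 seen.
3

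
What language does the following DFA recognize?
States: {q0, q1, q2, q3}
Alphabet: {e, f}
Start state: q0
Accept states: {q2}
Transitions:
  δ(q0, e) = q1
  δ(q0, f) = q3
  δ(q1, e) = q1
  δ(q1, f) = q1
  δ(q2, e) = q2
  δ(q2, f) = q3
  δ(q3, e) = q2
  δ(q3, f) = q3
Testing a few strings:
  'e' → reject
  'feef' → reject
  'f' → reject
  'fee' → accept
State roles: q0=no input read; q1=started with e (dead); q2=started with f, last symbol e; q3=started with f, last symbol f
All strings over {e,f} that start with f and end with e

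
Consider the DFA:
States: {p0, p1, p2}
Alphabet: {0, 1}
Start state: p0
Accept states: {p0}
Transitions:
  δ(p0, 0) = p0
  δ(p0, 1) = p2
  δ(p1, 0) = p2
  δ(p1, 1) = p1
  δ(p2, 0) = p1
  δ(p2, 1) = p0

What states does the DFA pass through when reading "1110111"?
read '1': p0 → p2
  read '1': p2 → p0
  read '1': p0 → p2
  read '0': p2 → p1
  read '1': p1 → p1
  read '1': p1 → p1
  read '1': p1 → p1
p0 -> p2 -> p0 -> p2 -> p1 -> p1 -> p1 -> p1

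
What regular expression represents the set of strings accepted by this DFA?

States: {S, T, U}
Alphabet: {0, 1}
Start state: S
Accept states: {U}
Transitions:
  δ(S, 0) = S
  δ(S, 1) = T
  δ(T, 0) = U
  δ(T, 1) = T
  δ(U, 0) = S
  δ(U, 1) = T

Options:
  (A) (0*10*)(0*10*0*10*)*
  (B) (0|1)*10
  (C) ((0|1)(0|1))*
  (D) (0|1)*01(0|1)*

Check each option against the DFA on short strings; one disagreement eliminates an option:
  (A) (0*10*)(0*10*0*10*)*: on '1' the DFA goes S → T and rejects (T ∉ Accept), but the regex matches it → eliminate
  (B) (0|1)*10: agrees with the DFA on every string of length ≤ 6
  (C) ((0|1)(0|1))*: on ε the DFA stays in S and rejects (S ∉ Accept), but the regex matches it → eliminate
  (D) (0|1)*01(0|1)*: on '01' the DFA goes S → S → T and rejects (T ∉ Accept), but the regex matches it → eliminate
Only (B) is consistent with the DFA.
(B) (0|1)*10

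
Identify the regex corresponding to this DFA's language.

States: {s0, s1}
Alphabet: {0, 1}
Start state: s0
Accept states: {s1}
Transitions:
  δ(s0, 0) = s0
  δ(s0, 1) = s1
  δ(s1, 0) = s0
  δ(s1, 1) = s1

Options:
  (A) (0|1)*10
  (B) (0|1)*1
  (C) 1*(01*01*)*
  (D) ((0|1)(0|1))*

Check each option against the DFA on short strings; one disagreement eliminates an option:
  (A) (0|1)*10: on '1' the DFA goes s0 → s1 and accepts (s1 ∈ Accept), but the regex does not match it → eliminate
  (B) (0|1)*1: agrees with the DFA on every string of length ≤ 6
  (C) 1*(01*01*)*: on ε the DFA stays in s0 and rejects (s0 ∉ Accept), but the regex matches it → eliminate
  (D) ((0|1)(0|1))*: on ε the DFA stays in s0 and rejects (s0 ∉ Accept), but the regex matches it → eliminate
Only (B) is consistent with the DFA.
(B) (0|1)*1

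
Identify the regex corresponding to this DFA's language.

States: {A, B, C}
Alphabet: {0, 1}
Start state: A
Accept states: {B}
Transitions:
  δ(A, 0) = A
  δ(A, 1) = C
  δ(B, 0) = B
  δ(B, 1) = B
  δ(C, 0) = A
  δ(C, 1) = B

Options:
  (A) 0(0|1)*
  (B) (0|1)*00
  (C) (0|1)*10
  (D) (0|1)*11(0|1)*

Check each option against the DFA on short strings; one disagreement eliminates an option:
  (A) 0(0|1)*: on '0' the DFA goes A → A and rejects (A ∉ Accept), but the regex matches it → eliminate
  (B) (0|1)*00: on '00' the DFA goes A → A → A and rejects (A ∉ Accept), but the regex matches it → eliminate
  (C) (0|1)*10: on '10' the DFA goes A → C → A and rejects (A ∉ Accept), but the regex matches it → eliminate
  (D) (0|1)*11(0|1)*: agrees with the DFA on every string of length ≤ 6
Only (D) is consistent with the DFA.
(D) (0|1)*11(0|1)*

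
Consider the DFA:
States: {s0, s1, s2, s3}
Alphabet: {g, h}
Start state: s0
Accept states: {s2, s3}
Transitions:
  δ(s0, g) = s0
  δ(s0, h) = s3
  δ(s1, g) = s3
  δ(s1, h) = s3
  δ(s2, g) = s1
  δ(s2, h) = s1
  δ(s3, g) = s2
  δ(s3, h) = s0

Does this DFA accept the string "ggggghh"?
Processing string "ggggghh":
  s0 --g--> s0
  s0 --g--> s0
  s0 --g--> s0
  s0 --g--> s0
  s0 --g--> s0
  s0 --h--> s3
  s3 --h--> s0
Final state: s0
Accept states: {s2, s3}
No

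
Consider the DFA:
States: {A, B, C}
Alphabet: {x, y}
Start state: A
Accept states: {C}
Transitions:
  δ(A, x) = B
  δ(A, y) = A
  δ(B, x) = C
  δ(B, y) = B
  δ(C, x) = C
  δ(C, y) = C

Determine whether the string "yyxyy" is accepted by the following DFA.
Processing string "yyxyy":
  A --y--> A
  A --y--> A
  A --x--> B
  B --y--> B
  B --y--> B
Final state: B
Accept states: {C}
No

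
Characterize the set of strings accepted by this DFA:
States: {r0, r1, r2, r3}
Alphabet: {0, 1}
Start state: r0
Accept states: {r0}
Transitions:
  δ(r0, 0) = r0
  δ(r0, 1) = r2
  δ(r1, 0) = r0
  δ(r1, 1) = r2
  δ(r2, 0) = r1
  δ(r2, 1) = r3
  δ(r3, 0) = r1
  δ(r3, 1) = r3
Testing a few strings:
  '1110' → reject
  '111' → reject
  '1111' → reject
  '01' → reject
State roles: r0=value ≡ 0 (mod 4); r1=value ≡ 2 (mod 4); r2=value ≡ 1 (mod 4); r3=value ≡ 3 (mod 4)
All binary strings representing a multiple of 4 (read in base 2; leading zeros allowed and ε counts as 0)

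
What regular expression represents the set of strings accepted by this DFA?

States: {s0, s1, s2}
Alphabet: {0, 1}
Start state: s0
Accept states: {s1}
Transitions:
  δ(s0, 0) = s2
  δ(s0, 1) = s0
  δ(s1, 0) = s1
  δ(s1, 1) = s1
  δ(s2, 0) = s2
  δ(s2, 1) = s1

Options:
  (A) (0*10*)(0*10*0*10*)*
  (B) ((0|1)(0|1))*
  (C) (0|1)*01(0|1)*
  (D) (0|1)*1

Check each option against the DFA on short strings; one disagreement eliminates an option:
  (A) (0*10*)(0*10*0*10*)*: on '1' the DFA goes s0 → s0 and rejects (s0 ∉ Accept), but the regex matches it → eliminate
  (B) ((0|1)(0|1))*: on ε the DFA stays in s0 and rejects (s0 ∉ Accept), but the regex matches it → eliminate
  (C) (0|1)*01(0|1)*: agrees with the DFA on every string of length ≤ 6
  (D) (0|1)*1: on '1' the DFA goes s0 → s0 and rejects (s0 ∉ Accept), but the regex matches it → eliminate
Only (C) is consistent with the DFA.
(C) (0|1)*01(0|1)*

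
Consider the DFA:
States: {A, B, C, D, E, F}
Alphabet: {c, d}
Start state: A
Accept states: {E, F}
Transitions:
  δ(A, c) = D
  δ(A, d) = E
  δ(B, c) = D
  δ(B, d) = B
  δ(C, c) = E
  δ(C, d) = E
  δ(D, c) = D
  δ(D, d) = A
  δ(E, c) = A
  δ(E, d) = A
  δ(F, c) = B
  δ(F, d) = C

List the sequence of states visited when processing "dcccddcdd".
read 'd': A → E
  read 'c': E → A
  read 'c': A → D
  read 'c': D → D
  read 'd': D → A
  read 'd': A → E
  read 'c': E → A
  read 'd': A → E
  read 'd': E → A
A -> E -> A -> D -> D -> A -> E -> A -> E -> A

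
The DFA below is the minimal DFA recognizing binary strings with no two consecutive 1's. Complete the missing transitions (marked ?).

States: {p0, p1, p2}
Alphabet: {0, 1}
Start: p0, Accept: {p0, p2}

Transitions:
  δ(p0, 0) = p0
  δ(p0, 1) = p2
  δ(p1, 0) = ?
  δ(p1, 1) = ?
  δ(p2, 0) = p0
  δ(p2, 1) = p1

From the language and accept set, identify what each state tracks — p0: last symbol not 1 (ok); p1: saw 11 (dead); p2: last symbol 1 (ok).
Each missing δ(q, a) is the state matching the new tracked value after reading a.
δ(p1, 0) = p1; δ(p1, 1) = p1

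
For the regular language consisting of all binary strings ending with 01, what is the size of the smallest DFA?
By Myhill–Nerode, count the distinguishable equivalence classes: 3 classes — one per longest suffix of the input that is a prefix of '01' (lengths 0 through 2); only the length-2 class is accepting.
3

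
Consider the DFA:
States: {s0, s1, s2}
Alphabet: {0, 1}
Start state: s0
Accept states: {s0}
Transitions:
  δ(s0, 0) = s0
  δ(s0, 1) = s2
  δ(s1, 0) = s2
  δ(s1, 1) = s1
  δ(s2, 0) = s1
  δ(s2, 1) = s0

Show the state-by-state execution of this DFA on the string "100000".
read '1': s0 → s2
  read '0': s2 → s1
  read '0': s1 → s2
  read '0': s2 → s1
  read '0': s1 → s2
  read '0': s2 → s1
s0 -> s2 -> s1 -> s2 -> s1 -> s2 -> s1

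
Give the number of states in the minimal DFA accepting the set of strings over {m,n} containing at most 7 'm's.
By Myhill–Nerode, count the distinguishable equivalence classes: 9 classes — having seen 0, 1, …, 7, or >7 copies of 'm'; counts 0 through 7 are accepting and >7 is dead.
9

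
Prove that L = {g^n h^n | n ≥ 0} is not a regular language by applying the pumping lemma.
Assume L is regular with pumping length p. Idea: pumping the g-block changes the count balance.
Choose s = g^p h^p (length 2p ≥ p). By the pumping lemma, s = xyz with |xy| ≤ p, |y| > 0. So y = g^k for some k > 0 (since xy is entirely within the g's). Pumping gives xy²z = g^(p+k) h^p, which is not in L since p+k ≠ p.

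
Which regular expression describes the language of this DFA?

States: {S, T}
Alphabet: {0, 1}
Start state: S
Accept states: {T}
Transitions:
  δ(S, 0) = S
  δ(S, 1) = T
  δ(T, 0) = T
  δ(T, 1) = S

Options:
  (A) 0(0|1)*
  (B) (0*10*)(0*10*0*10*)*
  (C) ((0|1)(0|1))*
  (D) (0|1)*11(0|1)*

Check each option against the DFA on short strings; one disagreement eliminates an option:
  (A) 0(0|1)*: on '0' the DFA goes S → S and rejects (S ∉ Accept), but the regex matches it → eliminate
  (B) (0*10*)(0*10*0*10*)*: agrees with the DFA on every string of length ≤ 6
  (C) ((0|1)(0|1))*: on ε the DFA stays in S and rejects (S ∉ Accept), but the regex matches it → eliminate
  (D) (0|1)*11(0|1)*: on '1' the DFA goes S → T and accepts (T ∈ Accept), but the regex does not match it → eliminate
Only (B) is consistent with the DFA.
(B) (0*10*)(0*10*0*10*)*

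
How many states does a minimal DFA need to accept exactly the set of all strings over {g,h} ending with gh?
By Myhill–Nerode, count the distinguishable equivalence classes: 3 classes — one per longest suffix of the input that is a prefix of 'gh' (lengths 0 through 2); only the length-2 class is accepting.
3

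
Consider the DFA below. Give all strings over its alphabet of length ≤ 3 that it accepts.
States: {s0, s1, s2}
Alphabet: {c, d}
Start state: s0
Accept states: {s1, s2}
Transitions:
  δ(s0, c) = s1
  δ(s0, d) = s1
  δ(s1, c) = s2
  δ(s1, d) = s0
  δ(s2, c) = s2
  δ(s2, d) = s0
c, d, cc, dc, ccc, cdc, cdd, dcc, ddc, ddd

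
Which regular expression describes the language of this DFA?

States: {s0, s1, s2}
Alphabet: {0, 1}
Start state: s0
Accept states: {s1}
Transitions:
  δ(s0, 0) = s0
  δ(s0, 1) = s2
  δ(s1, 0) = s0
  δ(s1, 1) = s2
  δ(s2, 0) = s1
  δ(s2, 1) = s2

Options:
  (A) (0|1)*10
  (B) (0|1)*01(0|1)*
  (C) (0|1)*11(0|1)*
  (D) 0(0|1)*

Check each option against the DFA on short strings; one disagreement eliminates an option:
  (A) (0|1)*10: agrees with the DFA on every string of length ≤ 6
  (B) (0|1)*01(0|1)*: on '01' the DFA goes s0 → s0 → s2 and rejects (s2 ∉ Accept), but the regex matches it → eliminate
  (C) (0|1)*11(0|1)*: on '10' the DFA goes s0 → s2 → s1 and accepts (s1 ∈ Accept), but the regex does not match it → eliminate
  (D) 0(0|1)*: on '0' the DFA goes s0 → s0 and rejects (s0 ∉ Accept), but the regex matches it → eliminate
Only (A) is consistent with the DFA.
(A) (0|1)*10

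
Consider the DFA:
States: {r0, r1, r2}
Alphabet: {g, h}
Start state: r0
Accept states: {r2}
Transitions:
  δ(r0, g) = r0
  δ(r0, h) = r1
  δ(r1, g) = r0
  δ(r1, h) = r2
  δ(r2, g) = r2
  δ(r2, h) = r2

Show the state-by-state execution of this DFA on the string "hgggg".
read 'h': r0 → r1
  read 'g': r1 → r0
  read 'g': r0 → r0
  read 'g': r0 → r0
  read 'g': r0 → r0
r0 -> r1 -> r0 -> r0 -> r0 -> r0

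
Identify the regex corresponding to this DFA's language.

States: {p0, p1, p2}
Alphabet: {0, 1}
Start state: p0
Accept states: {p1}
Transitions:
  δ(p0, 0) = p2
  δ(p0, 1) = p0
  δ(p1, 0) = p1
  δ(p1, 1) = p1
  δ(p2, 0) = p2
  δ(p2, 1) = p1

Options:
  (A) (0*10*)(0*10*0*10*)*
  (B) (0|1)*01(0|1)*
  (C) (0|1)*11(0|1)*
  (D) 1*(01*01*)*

Check each option against the DFA on short strings; one disagreement eliminates an option:
  (A) (0*10*)(0*10*0*10*)*: on '1' the DFA goes p0 → p0 and rejects (p0 ∉ Accept), but the regex matches it → eliminate
  (B) (0|1)*01(0|1)*: agrees with the DFA on every string of length ≤ 6
  (C) (0|1)*11(0|1)*: on '01' the DFA goes p0 → p2 → p1 and accepts (p1 ∈ Accept), but the regex does not match it → eliminate
  (D) 1*(01*01*)*: on ε the DFA stays in p0 and rejects (p0 ∉ Accept), but the regex matches it → eliminate
Only (B) is consistent with the DFA.
(B) (0|1)*01(0|1)*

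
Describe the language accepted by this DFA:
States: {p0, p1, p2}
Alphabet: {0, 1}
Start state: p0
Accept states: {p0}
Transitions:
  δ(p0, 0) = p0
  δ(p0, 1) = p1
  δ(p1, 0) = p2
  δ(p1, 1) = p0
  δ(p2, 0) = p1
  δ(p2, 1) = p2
Testing a few strings:
  '011' → accept
  '100' → reject
  '1100' → accept
  '0' → accept
State roles: p0=value ≡ 0 (mod 3); p1=value ≡ 1 (mod 3); p2=value ≡ 2 (mod 3)
All binary strings representing a multiple of 3 (read in base 2; leading zeros allowed and ε counts as 0)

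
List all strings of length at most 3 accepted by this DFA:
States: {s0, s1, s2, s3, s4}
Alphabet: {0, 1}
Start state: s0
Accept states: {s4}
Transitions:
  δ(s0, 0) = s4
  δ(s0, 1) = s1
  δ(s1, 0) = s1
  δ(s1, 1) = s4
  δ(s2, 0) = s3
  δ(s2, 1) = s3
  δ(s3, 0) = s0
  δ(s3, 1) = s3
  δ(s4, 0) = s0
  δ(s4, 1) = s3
0, 11, 000, 101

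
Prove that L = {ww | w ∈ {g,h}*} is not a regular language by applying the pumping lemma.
Assume L is regular with pumping length p. Idea: pumping the leading g-block breaks the equality of the two halves.
Choose s = g^p h g^p h ∈ L (with w = g^p h). |s| = 2p+2 ≥ p. By the pumping lemma, s = xyz with |xy| ≤ p, |y| > 0, so y = g^k with k ≥ 1, in the first g-block. Then xy²z = g^(p+k) h g^p h, of length 2p+2+k. If k is odd this length is odd, so it cannot be of the form ww. If k is even, each half has length p+1+k/2 ≤ p+k, so the first half lies entirely inside the leading g-block and contains no h, while the second half ends in h; the halves differ. Either way xy²z ∉ L.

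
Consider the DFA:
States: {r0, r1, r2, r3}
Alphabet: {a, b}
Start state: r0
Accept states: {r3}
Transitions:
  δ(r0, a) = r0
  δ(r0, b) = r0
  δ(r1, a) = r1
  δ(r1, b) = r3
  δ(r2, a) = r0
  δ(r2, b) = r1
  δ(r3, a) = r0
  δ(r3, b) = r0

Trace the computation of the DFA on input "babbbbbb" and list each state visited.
read 'b': r0 → r0
  read 'a': r0 → r0
  read 'b': r0 → r0
  read 'b': r0 → r0
  read 'b': r0 → r0
  read 'b': r0 → r0
  read 'b': r0 → r0
  read 'b': r0 → r0
r0 -> r0 -> r0 -> r0 -> r0 -> r0 -> r0 -> r0 -> r0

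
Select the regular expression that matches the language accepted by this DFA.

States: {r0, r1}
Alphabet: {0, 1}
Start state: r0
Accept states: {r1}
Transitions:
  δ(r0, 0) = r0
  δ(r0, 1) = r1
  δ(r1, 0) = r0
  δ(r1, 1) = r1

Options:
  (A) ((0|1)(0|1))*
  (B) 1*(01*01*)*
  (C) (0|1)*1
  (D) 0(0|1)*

Check each option against the DFA on short strings; one disagreement eliminates an option:
  (A) ((0|1)(0|1))*: on ε the DFA stays in r0 and rejects (r0 ∉ Accept), but the regex matches it → eliminate
  (B) 1*(01*01*)*: on ε the DFA stays in r0 and rejects (r0 ∉ Accept), but the regex matches it → eliminate
  (C) (0|1)*1: agrees with the DFA on every string of length ≤ 6
  (D) 0(0|1)*: on '0' the DFA goes r0 → r0 and rejects (r0 ∉ Accept), but the regex matches it → eliminate
Only (C) is consistent with the DFA.
(C) (0|1)*1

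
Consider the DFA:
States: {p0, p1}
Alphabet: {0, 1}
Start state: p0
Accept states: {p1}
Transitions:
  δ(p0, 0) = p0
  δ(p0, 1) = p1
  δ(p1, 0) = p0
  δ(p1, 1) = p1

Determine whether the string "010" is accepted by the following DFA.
Processing string "010":
  p0 --0--> p0
  p0 --1--> p1
  p1 --0--> p0
Final state: p0
Accept states: {p1}
No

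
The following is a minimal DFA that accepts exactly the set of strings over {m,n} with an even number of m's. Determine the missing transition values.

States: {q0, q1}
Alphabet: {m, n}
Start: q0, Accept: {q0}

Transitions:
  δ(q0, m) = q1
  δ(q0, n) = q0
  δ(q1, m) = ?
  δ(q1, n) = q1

From the language and accept set, identify what each state tracks — q0: even number of m's so far; q1: odd number of m's so far.
Each missing δ(q, a) is the state matching the new tracked value after reading a.
δ(q1, m) = q0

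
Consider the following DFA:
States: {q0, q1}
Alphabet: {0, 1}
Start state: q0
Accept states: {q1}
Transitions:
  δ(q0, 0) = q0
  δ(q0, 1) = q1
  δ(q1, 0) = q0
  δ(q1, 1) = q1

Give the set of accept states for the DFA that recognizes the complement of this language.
Complement accept states = All states \ Original accept states
= {q0, q1} \ {q1}
{q0}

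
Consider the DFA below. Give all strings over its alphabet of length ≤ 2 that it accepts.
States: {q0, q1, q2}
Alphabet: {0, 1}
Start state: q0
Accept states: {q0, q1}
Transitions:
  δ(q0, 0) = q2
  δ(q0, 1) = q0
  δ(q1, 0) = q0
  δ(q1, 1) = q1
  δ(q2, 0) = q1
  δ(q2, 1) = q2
ε, 1, 00, 11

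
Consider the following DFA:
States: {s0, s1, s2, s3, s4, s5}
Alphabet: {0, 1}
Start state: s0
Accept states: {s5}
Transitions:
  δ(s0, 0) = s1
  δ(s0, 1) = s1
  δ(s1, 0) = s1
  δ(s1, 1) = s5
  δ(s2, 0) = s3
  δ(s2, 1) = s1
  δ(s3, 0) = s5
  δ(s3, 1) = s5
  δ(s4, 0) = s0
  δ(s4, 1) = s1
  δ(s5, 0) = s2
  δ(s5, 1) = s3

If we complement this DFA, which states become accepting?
Complement accept states = All states \ Original accept states
= {s0, s1, s2, s3, s4, s5} \ {s5}
{s0, s1, s2, s3, s4}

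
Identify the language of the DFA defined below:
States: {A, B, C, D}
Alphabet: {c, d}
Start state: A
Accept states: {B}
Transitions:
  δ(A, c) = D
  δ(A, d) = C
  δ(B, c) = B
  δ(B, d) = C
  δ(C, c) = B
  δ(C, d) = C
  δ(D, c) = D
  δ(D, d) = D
Testing a few strings:
  'd' → reject
  'cdd' → reject
  'ddcd' → reject
  'cdc' → reject
State roles: A=no input read; B=started with d, last symbol c; C=started with d, last symbol d; D=started with c (dead)
All strings over {c,d} that start with d and end with c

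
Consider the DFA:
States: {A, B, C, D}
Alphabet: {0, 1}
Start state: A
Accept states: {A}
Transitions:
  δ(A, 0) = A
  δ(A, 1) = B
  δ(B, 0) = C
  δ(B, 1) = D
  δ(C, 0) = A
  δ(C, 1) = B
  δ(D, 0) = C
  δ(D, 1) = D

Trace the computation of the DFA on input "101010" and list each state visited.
read '1': A → B
  read '0': B → C
  read '1': C → B
  read '0': B → C
  read '1': C → B
  read '0': B → C
A -> B -> C -> B -> C -> B -> C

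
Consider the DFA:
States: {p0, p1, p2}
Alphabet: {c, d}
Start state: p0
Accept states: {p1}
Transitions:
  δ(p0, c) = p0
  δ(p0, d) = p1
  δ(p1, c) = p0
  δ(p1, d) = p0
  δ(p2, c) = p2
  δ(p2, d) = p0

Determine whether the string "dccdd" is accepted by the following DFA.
Processing string "dccdd":
  p0 --d--> p1
  p1 --c--> p0
  p0 --c--> p0
  p0 --d--> p1
  p1 --d--> p0
Final state: p0
Accept states: {p1}
No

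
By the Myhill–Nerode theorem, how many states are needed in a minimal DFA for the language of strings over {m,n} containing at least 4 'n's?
By Myhill–Nerode, count the distinguishable equivalence classes: 5 classes — having seen 0, 1, …, 3, or ≥4 copies of 'n'; any two classes i < j (j ≤ 4) are distinguished by the string n^(4−j), which takes class j to 4 copies (accepted) but leaves class i below 4 (rejected).
5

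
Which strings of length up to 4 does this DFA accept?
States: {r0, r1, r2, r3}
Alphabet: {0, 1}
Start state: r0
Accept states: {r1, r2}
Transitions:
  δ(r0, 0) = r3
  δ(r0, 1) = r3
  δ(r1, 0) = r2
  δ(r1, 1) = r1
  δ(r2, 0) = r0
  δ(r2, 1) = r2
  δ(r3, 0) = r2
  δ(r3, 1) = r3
00, 10, 001, 010, 101, 110, 0011, 0101, 0110, 1011, 1101, 1110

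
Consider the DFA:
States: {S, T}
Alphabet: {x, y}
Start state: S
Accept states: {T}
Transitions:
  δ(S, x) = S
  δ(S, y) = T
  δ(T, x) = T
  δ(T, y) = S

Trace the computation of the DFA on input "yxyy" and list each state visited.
read 'y': S → T
  read 'x': T → T
  read 'y': T → S
  read 'y': S → T
S -> T -> T -> S -> T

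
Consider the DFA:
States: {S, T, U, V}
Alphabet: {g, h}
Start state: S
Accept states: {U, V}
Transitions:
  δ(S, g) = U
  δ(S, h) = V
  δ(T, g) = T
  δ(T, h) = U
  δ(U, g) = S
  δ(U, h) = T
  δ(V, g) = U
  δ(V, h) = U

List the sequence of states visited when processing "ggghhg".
read 'g': S → U
  read 'g': U → S
  read 'g': S → U
  read 'h': U → T
  read 'h': T → U
  read 'g': U → S
S -> U -> S -> U -> T -> U -> S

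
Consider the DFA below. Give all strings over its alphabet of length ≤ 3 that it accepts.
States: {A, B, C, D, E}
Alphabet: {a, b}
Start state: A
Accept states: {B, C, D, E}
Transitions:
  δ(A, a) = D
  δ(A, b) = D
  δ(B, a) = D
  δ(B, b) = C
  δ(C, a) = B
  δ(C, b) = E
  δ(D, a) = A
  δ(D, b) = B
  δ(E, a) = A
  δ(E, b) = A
a, b, ab, bb, aaa, aab, aba, abb, baa, bab, bba, bbb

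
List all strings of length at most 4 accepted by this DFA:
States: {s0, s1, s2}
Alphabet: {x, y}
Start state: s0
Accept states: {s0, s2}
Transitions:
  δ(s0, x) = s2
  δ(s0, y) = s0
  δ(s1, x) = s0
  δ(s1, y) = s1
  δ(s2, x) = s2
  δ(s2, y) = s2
ε, x, y, xx, xy, yx, yy, xxx, xxy, xyx, xyy, yxx, yxy, yyx, yyy, xxxx, xxxy, xxyx, xxyy, xyxx, xyxy, xyyx, xyyy, yxxx, yxxy, yxyx, yxyy, yyxx, yyxy, yyyx, yyyy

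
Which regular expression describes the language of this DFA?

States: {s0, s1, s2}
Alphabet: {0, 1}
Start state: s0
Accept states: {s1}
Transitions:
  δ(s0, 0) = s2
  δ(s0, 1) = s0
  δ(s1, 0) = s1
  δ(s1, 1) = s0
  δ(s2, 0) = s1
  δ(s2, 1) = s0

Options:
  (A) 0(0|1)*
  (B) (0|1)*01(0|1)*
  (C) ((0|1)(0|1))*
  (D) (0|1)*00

Check each option against the DFA on short strings; one disagreement eliminates an option:
  (A) 0(0|1)*: on '0' the DFA goes s0 → s2 and rejects (s2 ∉ Accept), but the regex matches it → eliminate
  (B) (0|1)*01(0|1)*: on '00' the DFA goes s0 → s2 → s1 and accepts (s1 ∈ Accept), but the regex does not match it → eliminate
  (C) ((0|1)(0|1))*: on ε the DFA stays in s0 and rejects (s0 ∉ Accept), but the regex matches it → eliminate
  (D) (0|1)*00: agrees with the DFA on every string of length ≤ 6
Only (D) is consistent with the DFA.
(D) (0|1)*00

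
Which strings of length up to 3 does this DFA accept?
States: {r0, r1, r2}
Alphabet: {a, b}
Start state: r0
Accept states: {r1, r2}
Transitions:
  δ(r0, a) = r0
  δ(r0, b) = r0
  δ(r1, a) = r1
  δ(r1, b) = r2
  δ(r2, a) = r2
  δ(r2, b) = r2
None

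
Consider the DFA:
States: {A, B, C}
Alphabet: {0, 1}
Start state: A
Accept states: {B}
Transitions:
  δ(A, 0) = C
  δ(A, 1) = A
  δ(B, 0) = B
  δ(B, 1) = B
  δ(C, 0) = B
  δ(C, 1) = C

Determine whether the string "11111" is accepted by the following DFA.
Processing string "11111":
  A --1--> A
  A --1--> A
  A --1--> A
  A --1--> A
  A --1--> A
Final state: A
Accept states: {B}
No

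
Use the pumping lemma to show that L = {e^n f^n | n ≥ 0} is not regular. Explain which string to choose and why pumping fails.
Assume L is regular with pumping length p. Idea: pumping the e-block changes the count balance.
Choose s = e^p f^p (length 2p ≥ p). By the pumping lemma, s = xyz with |xy| ≤ p, |y| > 0. So y = e^k for some k > 0 (since xy is entirely within the e's). Pumping gives xy²z = e^(p+k) f^p, which is not in L since p+k ≠ p.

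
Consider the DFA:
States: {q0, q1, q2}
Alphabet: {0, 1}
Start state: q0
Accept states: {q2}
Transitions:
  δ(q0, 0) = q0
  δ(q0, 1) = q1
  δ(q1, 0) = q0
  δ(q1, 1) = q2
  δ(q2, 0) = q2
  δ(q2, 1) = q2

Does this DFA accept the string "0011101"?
Processing string "0011101":
  q0 --0--> q0
  q0 --0--> q0
  q0 --1--> q1
  q1 --1--> q2
  q2 --1--> q2
  q2 --0--> q2
  q2 --1--> q2
Final state: q2
Accept states: {q2}
Yes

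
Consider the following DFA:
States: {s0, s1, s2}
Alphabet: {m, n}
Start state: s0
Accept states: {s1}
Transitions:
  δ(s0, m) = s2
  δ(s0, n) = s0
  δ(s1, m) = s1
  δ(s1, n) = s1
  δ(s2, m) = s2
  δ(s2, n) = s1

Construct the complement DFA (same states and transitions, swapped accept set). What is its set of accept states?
Complement accept states = All states \ Original accept states
= {s0, s1, s2} \ {s1}
{s0, s2}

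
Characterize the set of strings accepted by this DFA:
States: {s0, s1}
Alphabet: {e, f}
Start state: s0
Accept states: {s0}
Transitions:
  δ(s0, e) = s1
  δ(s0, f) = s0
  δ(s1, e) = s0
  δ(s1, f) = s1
Testing a few strings:
  'eef' → accept
  'eff' → reject
  'e' → reject
  'f' → accept
State roles: s0=even number of e's so far; s1=odd number of e's so far
All strings over {e,f} with an even number of e's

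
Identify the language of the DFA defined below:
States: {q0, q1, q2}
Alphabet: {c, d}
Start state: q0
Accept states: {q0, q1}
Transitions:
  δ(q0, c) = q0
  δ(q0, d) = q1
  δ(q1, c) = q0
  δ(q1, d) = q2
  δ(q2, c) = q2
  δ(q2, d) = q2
Testing a few strings:
  'dcc' → accept
  'cd' → accept
  'ddcd' → reject
  'dc' → accept
State roles: q0=last symbol not d (ok); q1=last symbol d (ok); q2=saw dd (dead)
All strings over {c,d} with no two consecutive d's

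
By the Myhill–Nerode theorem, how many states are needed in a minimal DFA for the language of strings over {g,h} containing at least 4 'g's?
By Myhill–Nerode, count the distinguishable equivalence classes: 5 classes — having seen 0, 1, …, 3, or ≥4 copies of 'g'; any two classes i < j (j ≤ 4) are distinguished by the string g^(4−j), which takes class j to 4 copies (accepted) but leaves class i below 4 (rejected).
5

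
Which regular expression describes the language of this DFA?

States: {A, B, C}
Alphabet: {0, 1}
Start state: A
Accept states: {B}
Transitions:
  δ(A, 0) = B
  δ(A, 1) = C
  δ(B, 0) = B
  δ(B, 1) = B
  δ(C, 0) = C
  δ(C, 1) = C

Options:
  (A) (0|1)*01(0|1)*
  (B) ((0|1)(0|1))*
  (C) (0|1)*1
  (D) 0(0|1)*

Check each option against the DFA on short strings; one disagreement eliminates an option:
  (A) (0|1)*01(0|1)*: on '0' the DFA goes A → B and accepts (B ∈ Accept), but the regex does not match it → eliminate
  (B) ((0|1)(0|1))*: on ε the DFA stays in A and rejects (A ∉ Accept), but the regex matches it → eliminate
  (C) (0|1)*1: on '0' the DFA goes A → B and accepts (B ∈ Accept), but the regex does not match it → eliminate
  (D) 0(0|1)*: agrees with the DFA on every string of length ≤ 6
Only (D) is consistent with the DFA.
(D) 0(0|1)*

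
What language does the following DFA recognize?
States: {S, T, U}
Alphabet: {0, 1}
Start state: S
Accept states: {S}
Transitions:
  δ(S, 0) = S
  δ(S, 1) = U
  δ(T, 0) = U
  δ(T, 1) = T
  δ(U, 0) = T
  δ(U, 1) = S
Testing a few strings:
  '01' → reject
  '0' → accept
  '1' → reject
  '10' → reject
State roles: S=value ≡ 0 (mod 3); T=value ≡ 2 (mod 3); U=value ≡ 1 (mod 3)
All binary strings representing a multiple of 3 (read in base 2; leading zeros allowed and ε counts as 0)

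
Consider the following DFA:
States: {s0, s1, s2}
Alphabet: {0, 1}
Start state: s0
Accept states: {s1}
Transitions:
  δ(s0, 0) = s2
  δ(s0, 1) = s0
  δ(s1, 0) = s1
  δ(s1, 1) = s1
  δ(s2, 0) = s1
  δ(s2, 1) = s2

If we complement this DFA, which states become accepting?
Complement accept states = All states \ Original accept states
= {s0, s1, s2} \ {s1}
{s0, s2}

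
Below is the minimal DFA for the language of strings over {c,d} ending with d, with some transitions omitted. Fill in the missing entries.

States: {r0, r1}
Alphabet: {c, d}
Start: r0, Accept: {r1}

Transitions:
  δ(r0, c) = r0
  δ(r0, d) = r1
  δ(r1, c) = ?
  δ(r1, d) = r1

From the language and accept set, identify what each state tracks — r0: last symbol not d; r1: last symbol is d.
Each missing δ(q, a) is the state matching the new tracked value after reading a.
δ(r1, c) = r0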